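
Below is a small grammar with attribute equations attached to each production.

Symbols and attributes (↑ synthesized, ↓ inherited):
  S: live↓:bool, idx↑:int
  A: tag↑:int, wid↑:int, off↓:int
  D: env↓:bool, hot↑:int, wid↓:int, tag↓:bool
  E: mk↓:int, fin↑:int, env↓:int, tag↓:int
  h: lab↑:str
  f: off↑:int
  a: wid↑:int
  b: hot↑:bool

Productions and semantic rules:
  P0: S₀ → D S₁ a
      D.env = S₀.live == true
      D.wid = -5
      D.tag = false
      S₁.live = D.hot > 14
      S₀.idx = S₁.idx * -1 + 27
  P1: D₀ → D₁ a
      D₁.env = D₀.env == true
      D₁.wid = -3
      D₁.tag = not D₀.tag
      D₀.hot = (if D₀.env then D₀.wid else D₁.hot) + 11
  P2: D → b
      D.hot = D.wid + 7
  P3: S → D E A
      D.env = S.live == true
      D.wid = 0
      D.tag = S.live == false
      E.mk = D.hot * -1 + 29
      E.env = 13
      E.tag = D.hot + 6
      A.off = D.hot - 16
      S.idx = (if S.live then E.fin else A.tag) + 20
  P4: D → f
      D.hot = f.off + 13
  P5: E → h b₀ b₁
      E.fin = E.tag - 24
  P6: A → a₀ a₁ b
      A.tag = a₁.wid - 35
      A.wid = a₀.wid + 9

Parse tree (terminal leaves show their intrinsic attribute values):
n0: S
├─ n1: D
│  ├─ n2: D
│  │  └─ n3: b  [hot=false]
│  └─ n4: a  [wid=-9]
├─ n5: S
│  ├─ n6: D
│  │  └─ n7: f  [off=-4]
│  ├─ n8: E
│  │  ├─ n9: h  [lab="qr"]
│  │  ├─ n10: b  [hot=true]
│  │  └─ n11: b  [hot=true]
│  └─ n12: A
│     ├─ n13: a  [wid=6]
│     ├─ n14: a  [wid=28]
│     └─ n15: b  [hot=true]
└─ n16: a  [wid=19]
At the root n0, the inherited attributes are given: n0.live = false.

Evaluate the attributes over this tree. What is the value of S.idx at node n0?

16

1. n0.live = false  [given at root]
2. n1.env = false  [S₀.live == true]
3. n1.wid = -5  [-5]
4. n1.tag = false  [false]
5. n2.env = false  [D₀.env == true]
6. n2.wid = -3  [-3]
7. n2.tag = true  [not D₀.tag]
8. n3.hot = false  [terminal]
9. n2.hot = 4  [D.wid + 7]
10. n4.wid = -9  [terminal]
11. n1.hot = 15  [(if D₀.env then D₀.wid else D₁.hot) + 11]
12. n5.live = true  [D.hot > 14]
13. n6.env = true  [S.live == true]
14. n6.wid = 0  [0]
15. n6.tag = false  [S.live == false]
16. n7.off = -4  [terminal]
17. n6.hot = 9  [f.off + 13]
18. n8.mk = 20  [D.hot * -1 + 29]
19. n8.env = 13  [13]
20. n8.tag = 15  [D.hot + 6]
21. n9.lab = "qr"  [terminal]
22. n10.hot = true  [terminal]
23. n11.hot = true  [terminal]
24. n8.fin = -9  [E.tag - 24]
25. n12.off = -7  [D.hot - 16]
26. n13.wid = 6  [terminal]
27. n14.wid = 28  [terminal]
28. n15.hot = true  [terminal]
29. n12.tag = -7  [a₁.wid - 35]
30. n12.wid = 15  [a₀.wid + 9]
31. n5.idx = 11  [(if S.live then E.fin else A.tag) + 20]
32. n16.wid = 19  [terminal]
33. n0.idx = 16  [S₁.idx * -1 + 27]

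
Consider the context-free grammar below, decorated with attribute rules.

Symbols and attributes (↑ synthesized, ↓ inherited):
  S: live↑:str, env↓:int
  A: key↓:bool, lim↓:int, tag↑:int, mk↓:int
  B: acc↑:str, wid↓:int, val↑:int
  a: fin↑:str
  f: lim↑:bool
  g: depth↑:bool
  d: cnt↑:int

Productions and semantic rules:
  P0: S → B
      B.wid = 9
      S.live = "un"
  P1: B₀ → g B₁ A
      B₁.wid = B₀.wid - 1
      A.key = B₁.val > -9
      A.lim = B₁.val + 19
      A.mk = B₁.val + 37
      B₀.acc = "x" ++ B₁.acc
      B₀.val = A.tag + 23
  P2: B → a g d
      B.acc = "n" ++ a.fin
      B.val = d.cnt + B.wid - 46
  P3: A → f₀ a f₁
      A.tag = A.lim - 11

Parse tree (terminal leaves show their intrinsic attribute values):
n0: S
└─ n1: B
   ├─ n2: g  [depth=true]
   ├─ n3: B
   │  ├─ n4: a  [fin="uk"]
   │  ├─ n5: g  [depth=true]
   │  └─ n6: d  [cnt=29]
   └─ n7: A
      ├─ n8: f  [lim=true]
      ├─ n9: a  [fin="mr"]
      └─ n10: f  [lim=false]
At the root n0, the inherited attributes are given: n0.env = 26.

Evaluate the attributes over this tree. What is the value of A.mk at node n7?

1. n0.env = 26  [given at root]
2. n1.wid = 9  [9]
3. n2.depth = true  [terminal]
4. n3.wid = 8  [B₀.wid - 1]
5. n4.fin = "uk"  [terminal]
6. n5.depth = true  [terminal]
7. n6.cnt = 29  [terminal]
8. n3.acc = "nuk"  ["n" ++ a.fin]
9. n3.val = -9  [d.cnt + B.wid - 46]
10. n7.key = false  [B₁.val > -9]
11. n7.lim = 10  [B₁.val + 19]
12. n7.mk = 28  [B₁.val + 37]
13. n8.lim = true  [terminal]
14. n9.fin = "mr"  [terminal]
15. n10.lim = false  [terminal]
16. n7.tag = -1  [A.lim - 11]
17. n1.acc = "xnuk"  ["x" ++ B₁.acc]
18. n1.val = 22  [A.tag + 23]
19. n0.live = "un"  ["un"]

28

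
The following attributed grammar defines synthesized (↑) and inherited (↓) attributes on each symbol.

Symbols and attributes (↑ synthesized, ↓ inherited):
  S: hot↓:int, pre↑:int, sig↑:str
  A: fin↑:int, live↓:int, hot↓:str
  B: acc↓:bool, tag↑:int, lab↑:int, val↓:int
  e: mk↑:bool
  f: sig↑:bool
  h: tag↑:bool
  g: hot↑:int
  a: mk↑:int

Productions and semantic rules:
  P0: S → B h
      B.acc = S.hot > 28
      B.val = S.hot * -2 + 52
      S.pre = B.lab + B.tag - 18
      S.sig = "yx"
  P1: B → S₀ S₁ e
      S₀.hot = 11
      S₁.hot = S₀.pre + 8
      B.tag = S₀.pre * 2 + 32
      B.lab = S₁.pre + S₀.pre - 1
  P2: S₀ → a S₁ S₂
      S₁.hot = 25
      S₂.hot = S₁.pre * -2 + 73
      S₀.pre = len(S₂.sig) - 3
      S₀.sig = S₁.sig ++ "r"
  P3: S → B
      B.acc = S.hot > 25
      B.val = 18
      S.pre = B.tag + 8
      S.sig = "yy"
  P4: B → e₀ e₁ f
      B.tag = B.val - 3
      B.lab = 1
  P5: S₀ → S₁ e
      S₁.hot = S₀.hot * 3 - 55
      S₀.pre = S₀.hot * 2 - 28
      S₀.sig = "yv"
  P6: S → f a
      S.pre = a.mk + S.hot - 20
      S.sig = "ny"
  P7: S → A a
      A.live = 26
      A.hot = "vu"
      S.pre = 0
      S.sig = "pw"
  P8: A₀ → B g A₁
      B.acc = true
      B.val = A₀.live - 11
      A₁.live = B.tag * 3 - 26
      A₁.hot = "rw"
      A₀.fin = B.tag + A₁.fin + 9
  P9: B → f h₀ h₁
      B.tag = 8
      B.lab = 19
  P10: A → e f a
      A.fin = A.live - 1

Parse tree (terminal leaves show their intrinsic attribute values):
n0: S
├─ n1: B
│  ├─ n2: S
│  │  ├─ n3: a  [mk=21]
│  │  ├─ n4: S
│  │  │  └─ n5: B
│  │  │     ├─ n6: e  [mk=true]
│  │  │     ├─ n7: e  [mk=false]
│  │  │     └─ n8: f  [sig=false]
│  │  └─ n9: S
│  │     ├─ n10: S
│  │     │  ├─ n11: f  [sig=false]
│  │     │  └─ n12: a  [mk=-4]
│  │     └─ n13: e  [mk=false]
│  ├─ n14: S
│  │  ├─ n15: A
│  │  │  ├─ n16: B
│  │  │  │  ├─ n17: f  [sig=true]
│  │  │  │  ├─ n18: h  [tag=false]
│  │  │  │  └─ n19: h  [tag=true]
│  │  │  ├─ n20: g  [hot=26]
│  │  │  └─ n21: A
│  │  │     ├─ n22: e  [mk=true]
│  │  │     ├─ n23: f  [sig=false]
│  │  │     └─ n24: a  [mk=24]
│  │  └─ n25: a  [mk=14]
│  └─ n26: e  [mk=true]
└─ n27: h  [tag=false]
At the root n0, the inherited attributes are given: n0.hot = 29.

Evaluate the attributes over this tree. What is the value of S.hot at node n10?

1. n0.hot = 29  [given at root]
2. n1.acc = true  [S.hot > 28]
3. n1.val = -6  [S.hot * -2 + 52]
4. n2.hot = 11  [11]
5. n3.mk = 21  [terminal]
6. n4.hot = 25  [25]
7. n5.acc = false  [S.hot > 25]
8. n5.val = 18  [18]
9. n6.mk = true  [terminal]
10. n7.mk = false  [terminal]
11. n8.sig = false  [terminal]
12. n5.tag = 15  [B.val - 3]
13. n5.lab = 1  [1]
14. n4.pre = 23  [B.tag + 8]
15. n4.sig = "yy"  ["yy"]
16. n9.hot = 27  [S₁.pre * -2 + 73]
17. n10.hot = 26  [S₀.hot * 3 - 55]
18. n11.sig = false  [terminal]
19. n12.mk = -4  [terminal]
20. n10.pre = 2  [a.mk + S.hot - 20]
21. n10.sig = "ny"  ["ny"]
22. n13.mk = false  [terminal]
23. n9.pre = 26  [S₀.hot * 2 - 28]
24. n9.sig = "yv"  ["yv"]
25. n2.pre = -1  [len(S₂.sig) - 3]
26. n2.sig = "yyr"  [S₁.sig ++ "r"]
27. n14.hot = 7  [S₀.pre + 8]
28. n15.live = 26  [26]
29. n15.hot = "vu"  ["vu"]
30. n16.acc = true  [true]
31. n16.val = 15  [A₀.live - 11]
32. n17.sig = true  [terminal]
33. n18.tag = false  [terminal]
34. n19.tag = true  [terminal]
35. n16.tag = 8  [8]
36. n16.lab = 19  [19]
37. n20.hot = 26  [terminal]
38. n21.live = -2  [B.tag * 3 - 26]
39. n21.hot = "rw"  ["rw"]
40. n22.mk = true  [terminal]
41. n23.sig = false  [terminal]
42. n24.mk = 24  [terminal]
43. n21.fin = -3  [A.live - 1]
44. n15.fin = 14  [B.tag + A₁.fin + 9]
45. n25.mk = 14  [terminal]
46. n14.pre = 0  [0]
47. n14.sig = "pw"  ["pw"]
48. n26.mk = true  [terminal]
49. n1.tag = 30  [S₀.pre * 2 + 32]
50. n1.lab = -2  [S₁.pre + S₀.pre - 1]
51. n27.tag = false  [terminal]
52. n0.pre = 10  [B.lab + B.tag - 18]
53. n0.sig = "yx"  ["yx"]

26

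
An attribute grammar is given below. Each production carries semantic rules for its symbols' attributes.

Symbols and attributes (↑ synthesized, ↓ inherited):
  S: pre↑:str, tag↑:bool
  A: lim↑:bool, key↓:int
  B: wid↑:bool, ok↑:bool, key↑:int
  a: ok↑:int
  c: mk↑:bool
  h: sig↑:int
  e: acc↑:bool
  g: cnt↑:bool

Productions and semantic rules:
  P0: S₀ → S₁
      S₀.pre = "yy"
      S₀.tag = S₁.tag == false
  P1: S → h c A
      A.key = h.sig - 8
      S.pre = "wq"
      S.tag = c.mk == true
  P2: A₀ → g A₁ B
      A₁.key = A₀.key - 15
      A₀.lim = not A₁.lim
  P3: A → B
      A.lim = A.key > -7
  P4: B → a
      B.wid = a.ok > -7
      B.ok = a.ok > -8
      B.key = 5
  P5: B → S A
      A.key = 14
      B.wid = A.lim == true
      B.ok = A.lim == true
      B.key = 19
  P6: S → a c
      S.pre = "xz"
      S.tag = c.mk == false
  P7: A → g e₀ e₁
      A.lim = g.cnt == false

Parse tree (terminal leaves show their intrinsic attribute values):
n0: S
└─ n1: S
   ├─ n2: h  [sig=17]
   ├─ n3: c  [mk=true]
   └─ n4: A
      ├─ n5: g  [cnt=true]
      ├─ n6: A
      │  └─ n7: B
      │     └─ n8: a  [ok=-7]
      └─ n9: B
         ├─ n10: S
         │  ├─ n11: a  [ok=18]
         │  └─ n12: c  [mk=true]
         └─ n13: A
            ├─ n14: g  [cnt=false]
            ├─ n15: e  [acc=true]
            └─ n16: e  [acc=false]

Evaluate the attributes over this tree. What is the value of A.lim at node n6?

1. n2.sig = 17  [terminal]
2. n3.mk = true  [terminal]
3. n4.key = 9  [h.sig - 8]
4. n5.cnt = true  [terminal]
5. n6.key = -6  [A₀.key - 15]
6. n8.ok = -7  [terminal]
7. n7.wid = false  [a.ok > -7]
8. n7.ok = true  [a.ok > -8]
9. n7.key = 5  [5]
10. n6.lim = true  [A.key > -7]
11. n11.ok = 18  [terminal]
12. n12.mk = true  [terminal]
13. n10.pre = "xz"  ["xz"]
14. n10.tag = false  [c.mk == false]
15. n13.key = 14  [14]
16. n14.cnt = false  [terminal]
17. n15.acc = true  [terminal]
18. n16.acc = false  [terminal]
19. n13.lim = true  [g.cnt == false]
20. n9.wid = true  [A.lim == true]
21. n9.ok = true  [A.lim == true]
22. n9.key = 19  [19]
23. n4.lim = false  [not A₁.lim]
24. n1.pre = "wq"  ["wq"]
25. n1.tag = true  [c.mk == true]
26. n0.pre = "yy"  ["yy"]
27. n0.tag = false  [S₁.tag == false]

true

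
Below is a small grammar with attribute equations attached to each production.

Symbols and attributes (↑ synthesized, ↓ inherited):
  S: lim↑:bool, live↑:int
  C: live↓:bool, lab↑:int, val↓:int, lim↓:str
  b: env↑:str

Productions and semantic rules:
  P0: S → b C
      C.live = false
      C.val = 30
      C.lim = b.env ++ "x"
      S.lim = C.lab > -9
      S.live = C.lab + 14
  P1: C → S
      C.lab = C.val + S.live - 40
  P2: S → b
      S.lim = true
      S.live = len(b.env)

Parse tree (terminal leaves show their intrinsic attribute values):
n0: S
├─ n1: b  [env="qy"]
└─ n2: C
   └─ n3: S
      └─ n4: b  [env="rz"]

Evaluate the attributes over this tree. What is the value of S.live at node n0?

1. n1.env = "qy"  [terminal]
2. n2.live = false  [false]
3. n2.val = 30  [30]
4. n2.lim = "qyx"  [b.env ++ "x"]
5. n4.env = "rz"  [terminal]
6. n3.lim = true  [true]
7. n3.live = 2  [len(b.env)]
8. n2.lab = -8  [C.val + S.live - 40]
9. n0.lim = true  [C.lab > -9]
10. n0.live = 6  [C.lab + 14]

6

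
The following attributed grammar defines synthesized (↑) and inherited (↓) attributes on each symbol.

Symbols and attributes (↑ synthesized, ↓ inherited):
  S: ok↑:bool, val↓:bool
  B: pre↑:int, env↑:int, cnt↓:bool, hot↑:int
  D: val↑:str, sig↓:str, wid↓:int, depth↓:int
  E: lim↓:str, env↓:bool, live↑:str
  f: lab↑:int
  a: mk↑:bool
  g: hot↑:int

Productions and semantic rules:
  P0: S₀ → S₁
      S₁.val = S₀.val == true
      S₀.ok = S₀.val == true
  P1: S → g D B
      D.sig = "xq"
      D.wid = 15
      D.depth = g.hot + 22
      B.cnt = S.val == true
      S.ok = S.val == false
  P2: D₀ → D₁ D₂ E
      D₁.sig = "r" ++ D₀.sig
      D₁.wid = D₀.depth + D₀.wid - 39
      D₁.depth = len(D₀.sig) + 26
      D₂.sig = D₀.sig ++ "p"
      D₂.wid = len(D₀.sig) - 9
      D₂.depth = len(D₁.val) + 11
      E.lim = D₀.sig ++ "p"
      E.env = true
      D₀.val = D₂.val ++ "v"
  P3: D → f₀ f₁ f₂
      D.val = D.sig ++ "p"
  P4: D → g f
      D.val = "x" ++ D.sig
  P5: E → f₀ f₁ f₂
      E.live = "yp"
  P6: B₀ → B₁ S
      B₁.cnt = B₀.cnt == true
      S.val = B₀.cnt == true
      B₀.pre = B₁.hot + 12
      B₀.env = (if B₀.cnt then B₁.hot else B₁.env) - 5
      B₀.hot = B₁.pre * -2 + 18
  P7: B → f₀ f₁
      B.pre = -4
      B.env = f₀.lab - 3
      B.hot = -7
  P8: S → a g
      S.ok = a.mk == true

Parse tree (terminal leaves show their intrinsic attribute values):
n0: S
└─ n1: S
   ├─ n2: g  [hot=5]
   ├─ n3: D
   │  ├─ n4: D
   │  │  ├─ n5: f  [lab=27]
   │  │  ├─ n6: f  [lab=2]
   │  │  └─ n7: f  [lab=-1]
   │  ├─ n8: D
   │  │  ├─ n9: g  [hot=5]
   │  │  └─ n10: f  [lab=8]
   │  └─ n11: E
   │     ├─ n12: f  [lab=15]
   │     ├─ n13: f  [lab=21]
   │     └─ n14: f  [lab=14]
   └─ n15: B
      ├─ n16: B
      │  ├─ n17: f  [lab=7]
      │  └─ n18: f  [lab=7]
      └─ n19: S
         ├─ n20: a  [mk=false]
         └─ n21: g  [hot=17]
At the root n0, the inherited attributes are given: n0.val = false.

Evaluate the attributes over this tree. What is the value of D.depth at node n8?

1. n0.val = false  [given at root]
2. n1.val = false  [S₀.val == true]
3. n2.hot = 5  [terminal]
4. n3.sig = "xq"  ["xq"]
5. n3.wid = 15  [15]
6. n3.depth = 27  [g.hot + 22]
7. n4.sig = "rxq"  ["r" ++ D₀.sig]
8. n4.wid = 3  [D₀.depth + D₀.wid - 39]
9. n4.depth = 28  [len(D₀.sig) + 26]
10. n5.lab = 27  [terminal]
11. n6.lab = 2  [terminal]
12. n7.lab = -1  [terminal]
13. n4.val = "rxqp"  [D.sig ++ "p"]
14. n8.sig = "xqp"  [D₀.sig ++ "p"]
15. n8.wid = -7  [len(D₀.sig) - 9]
16. n8.depth = 15  [len(D₁.val) + 11]
17. n9.hot = 5  [terminal]
18. n10.lab = 8  [terminal]
19. n8.val = "xxqp"  ["x" ++ D.sig]
20. n11.lim = "xqp"  [D₀.sig ++ "p"]
21. n11.env = true  [true]
22. n12.lab = 15  [terminal]
23. n13.lab = 21  [terminal]
24. n14.lab = 14  [terminal]
25. n11.live = "yp"  ["yp"]
26. n3.val = "xxqpv"  [D₂.val ++ "v"]
27. n15.cnt = false  [S.val == true]
28. n16.cnt = false  [B₀.cnt == true]
29. n17.lab = 7  [terminal]
30. n18.lab = 7  [terminal]
31. n16.pre = -4  [-4]
32. n16.env = 4  [f₀.lab - 3]
33. n16.hot = -7  [-7]
34. n19.val = false  [B₀.cnt == true]
35. n20.mk = false  [terminal]
36. n21.hot = 17  [terminal]
37. n19.ok = false  [a.mk == true]
38. n15.pre = 5  [B₁.hot + 12]
39. n15.env = -1  [(if B₀.cnt then B₁.hot else B₁.env) - 5]
40. n15.hot = 26  [B₁.pre * -2 + 18]
41. n1.ok = true  [S.val == false]
42. n0.ok = false  [S₀.val == true]

15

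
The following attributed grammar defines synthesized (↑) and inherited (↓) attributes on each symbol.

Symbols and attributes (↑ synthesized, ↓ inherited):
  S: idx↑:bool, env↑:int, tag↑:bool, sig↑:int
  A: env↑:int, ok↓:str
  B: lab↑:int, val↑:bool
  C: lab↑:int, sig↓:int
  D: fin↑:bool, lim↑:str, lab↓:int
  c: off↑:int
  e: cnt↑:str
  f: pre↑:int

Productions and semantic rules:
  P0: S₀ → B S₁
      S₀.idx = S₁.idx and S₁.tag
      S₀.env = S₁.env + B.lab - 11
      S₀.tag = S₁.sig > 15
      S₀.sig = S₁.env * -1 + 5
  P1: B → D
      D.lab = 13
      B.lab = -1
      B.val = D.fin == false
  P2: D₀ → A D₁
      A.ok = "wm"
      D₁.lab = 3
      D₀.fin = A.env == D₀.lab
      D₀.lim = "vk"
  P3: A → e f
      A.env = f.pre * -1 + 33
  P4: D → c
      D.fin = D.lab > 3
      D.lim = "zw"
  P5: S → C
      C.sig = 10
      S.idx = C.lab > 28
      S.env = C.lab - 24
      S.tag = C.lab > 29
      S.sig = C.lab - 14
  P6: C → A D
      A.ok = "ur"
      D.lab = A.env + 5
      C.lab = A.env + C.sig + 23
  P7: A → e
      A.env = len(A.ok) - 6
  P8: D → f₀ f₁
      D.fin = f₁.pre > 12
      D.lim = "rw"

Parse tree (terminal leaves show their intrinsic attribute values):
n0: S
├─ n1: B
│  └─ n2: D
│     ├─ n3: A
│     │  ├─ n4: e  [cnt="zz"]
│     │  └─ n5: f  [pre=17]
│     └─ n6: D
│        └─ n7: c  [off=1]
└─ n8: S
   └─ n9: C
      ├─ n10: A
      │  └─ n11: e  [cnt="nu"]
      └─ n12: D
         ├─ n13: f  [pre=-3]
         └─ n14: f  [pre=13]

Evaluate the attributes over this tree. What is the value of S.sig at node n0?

0

1. n2.lab = 13  [13]
2. n3.ok = "wm"  ["wm"]
3. n4.cnt = "zz"  [terminal]
4. n5.pre = 17  [terminal]
5. n3.env = 16  [f.pre * -1 + 33]
6. n6.lab = 3  [3]
7. n7.off = 1  [terminal]
8. n6.fin = false  [D.lab > 3]
9. n6.lim = "zw"  ["zw"]
10. n2.fin = false  [A.env == D₀.lab]
11. n2.lim = "vk"  ["vk"]
12. n1.lab = -1  [-1]
13. n1.val = true  [D.fin == false]
14. n9.sig = 10  [10]
15. n10.ok = "ur"  ["ur"]
16. n11.cnt = "nu"  [terminal]
17. n10.env = -4  [len(A.ok) - 6]
18. n12.lab = 1  [A.env + 5]
19. n13.pre = -3  [terminal]
20. n14.pre = 13  [terminal]
21. n12.fin = true  [f₁.pre > 12]
22. n12.lim = "rw"  ["rw"]
23. n9.lab = 29  [A.env + C.sig + 23]
24. n8.idx = true  [C.lab > 28]
25. n8.env = 5  [C.lab - 24]
26. n8.tag = false  [C.lab > 29]
27. n8.sig = 15  [C.lab - 14]
28. n0.idx = false  [S₁.idx and S₁.tag]
29. n0.env = -7  [S₁.env + B.lab - 11]
30. n0.tag = false  [S₁.sig > 15]
31. n0.sig = 0  [S₁.env * -1 + 5]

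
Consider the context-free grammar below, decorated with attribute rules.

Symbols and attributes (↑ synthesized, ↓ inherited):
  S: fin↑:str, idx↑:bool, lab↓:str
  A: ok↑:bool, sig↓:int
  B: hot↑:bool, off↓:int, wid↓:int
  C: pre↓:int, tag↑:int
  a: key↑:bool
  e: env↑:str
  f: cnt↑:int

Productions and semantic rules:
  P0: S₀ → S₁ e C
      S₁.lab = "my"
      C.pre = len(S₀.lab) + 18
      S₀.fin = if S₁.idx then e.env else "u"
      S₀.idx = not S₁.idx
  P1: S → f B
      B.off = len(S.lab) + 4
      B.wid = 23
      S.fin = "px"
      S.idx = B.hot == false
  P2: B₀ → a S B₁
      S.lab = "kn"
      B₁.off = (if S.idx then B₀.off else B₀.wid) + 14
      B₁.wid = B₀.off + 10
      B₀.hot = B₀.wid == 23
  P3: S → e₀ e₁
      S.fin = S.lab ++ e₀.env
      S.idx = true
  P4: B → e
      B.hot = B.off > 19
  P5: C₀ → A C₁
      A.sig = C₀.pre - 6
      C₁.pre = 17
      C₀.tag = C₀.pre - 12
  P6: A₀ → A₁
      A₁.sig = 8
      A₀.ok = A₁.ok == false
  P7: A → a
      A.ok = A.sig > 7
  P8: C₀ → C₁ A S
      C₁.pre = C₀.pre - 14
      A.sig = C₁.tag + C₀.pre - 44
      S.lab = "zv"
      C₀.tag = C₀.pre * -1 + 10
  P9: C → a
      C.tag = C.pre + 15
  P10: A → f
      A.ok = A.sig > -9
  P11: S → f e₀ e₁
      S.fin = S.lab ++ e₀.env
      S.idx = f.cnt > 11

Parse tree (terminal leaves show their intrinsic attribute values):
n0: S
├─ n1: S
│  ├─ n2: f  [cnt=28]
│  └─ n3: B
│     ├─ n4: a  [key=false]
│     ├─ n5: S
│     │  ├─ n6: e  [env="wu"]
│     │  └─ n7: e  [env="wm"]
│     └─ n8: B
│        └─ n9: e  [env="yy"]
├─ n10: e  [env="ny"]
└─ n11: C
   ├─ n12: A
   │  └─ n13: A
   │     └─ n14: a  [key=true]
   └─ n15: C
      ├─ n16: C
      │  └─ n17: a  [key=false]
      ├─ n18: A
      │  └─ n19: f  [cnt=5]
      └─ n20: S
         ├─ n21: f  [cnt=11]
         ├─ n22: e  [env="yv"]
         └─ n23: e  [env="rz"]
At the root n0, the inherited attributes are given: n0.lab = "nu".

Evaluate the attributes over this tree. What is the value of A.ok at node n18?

false

1. n0.lab = "nu"  [given at root]
2. n1.lab = "my"  ["my"]
3. n2.cnt = 28  [terminal]
4. n3.off = 6  [len(S.lab) + 4]
5. n3.wid = 23  [23]
6. n4.key = false  [terminal]
7. n5.lab = "kn"  ["kn"]
8. n6.env = "wu"  [terminal]
9. n7.env = "wm"  [terminal]
10. n5.fin = "knwu"  [S.lab ++ e₀.env]
11. n5.idx = true  [true]
12. n8.off = 20  [(if S.idx then B₀.off else B₀.wid) + 14]
13. n8.wid = 16  [B₀.off + 10]
14. n9.env = "yy"  [terminal]
15. n8.hot = true  [B.off > 19]
16. n3.hot = true  [B₀.wid == 23]
17. n1.fin = "px"  ["px"]
18. n1.idx = false  [B.hot == false]
19. n10.env = "ny"  [terminal]
20. n11.pre = 20  [len(S₀.lab) + 18]
21. n12.sig = 14  [C₀.pre - 6]
22. n13.sig = 8  [8]
23. n14.key = true  [terminal]
24. n13.ok = true  [A.sig > 7]
25. n12.ok = false  [A₁.ok == false]
26. n15.pre = 17  [17]
27. n16.pre = 3  [C₀.pre - 14]
28. n17.key = false  [terminal]
29. n16.tag = 18  [C.pre + 15]
30. n18.sig = -9  [C₁.tag + C₀.pre - 44]
31. n19.cnt = 5  [terminal]
32. n18.ok = false  [A.sig > -9]
33. n20.lab = "zv"  ["zv"]
34. n21.cnt = 11  [terminal]
35. n22.env = "yv"  [terminal]
36. n23.env = "rz"  [terminal]
37. n20.fin = "zvyv"  [S.lab ++ e₀.env]
38. n20.idx = false  [f.cnt > 11]
39. n15.tag = -7  [C₀.pre * -1 + 10]
40. n11.tag = 8  [C₀.pre - 12]
41. n0.fin = "u"  [if S₁.idx then e.env else "u"]
42. n0.idx = true  [not S₁.idx]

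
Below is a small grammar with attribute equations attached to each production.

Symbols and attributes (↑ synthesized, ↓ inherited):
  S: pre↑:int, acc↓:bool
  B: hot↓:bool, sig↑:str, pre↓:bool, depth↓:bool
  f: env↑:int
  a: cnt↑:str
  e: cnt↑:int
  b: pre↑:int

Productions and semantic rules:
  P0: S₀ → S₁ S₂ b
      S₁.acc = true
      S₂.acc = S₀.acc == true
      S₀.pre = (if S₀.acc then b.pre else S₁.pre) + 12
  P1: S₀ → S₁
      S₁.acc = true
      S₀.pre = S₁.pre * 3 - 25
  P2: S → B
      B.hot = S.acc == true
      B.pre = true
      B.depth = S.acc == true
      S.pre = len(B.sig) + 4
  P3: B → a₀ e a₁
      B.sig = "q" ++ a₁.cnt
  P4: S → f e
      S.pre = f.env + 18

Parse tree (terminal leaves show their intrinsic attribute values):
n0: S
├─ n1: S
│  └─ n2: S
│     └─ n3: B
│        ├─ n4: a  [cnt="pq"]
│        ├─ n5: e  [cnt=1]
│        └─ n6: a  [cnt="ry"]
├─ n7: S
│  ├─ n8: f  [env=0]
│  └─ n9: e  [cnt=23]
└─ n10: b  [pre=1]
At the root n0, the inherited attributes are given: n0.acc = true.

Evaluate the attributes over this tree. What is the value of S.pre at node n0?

1. n0.acc = true  [given at root]
2. n1.acc = true  [true]
3. n2.acc = true  [true]
4. n3.hot = true  [S.acc == true]
5. n3.pre = true  [true]
6. n3.depth = true  [S.acc == true]
7. n4.cnt = "pq"  [terminal]
8. n5.cnt = 1  [terminal]
9. n6.cnt = "ry"  [terminal]
10. n3.sig = "qry"  ["q" ++ a₁.cnt]
11. n2.pre = 7  [len(B.sig) + 4]
12. n1.pre = -4  [S₁.pre * 3 - 25]
13. n7.acc = true  [S₀.acc == true]
14. n8.env = 0  [terminal]
15. n9.cnt = 23  [terminal]
16. n7.pre = 18  [f.env + 18]
17. n10.pre = 1  [terminal]
18. n0.pre = 13  [(if S₀.acc then b.pre else S₁.pre) + 12]

13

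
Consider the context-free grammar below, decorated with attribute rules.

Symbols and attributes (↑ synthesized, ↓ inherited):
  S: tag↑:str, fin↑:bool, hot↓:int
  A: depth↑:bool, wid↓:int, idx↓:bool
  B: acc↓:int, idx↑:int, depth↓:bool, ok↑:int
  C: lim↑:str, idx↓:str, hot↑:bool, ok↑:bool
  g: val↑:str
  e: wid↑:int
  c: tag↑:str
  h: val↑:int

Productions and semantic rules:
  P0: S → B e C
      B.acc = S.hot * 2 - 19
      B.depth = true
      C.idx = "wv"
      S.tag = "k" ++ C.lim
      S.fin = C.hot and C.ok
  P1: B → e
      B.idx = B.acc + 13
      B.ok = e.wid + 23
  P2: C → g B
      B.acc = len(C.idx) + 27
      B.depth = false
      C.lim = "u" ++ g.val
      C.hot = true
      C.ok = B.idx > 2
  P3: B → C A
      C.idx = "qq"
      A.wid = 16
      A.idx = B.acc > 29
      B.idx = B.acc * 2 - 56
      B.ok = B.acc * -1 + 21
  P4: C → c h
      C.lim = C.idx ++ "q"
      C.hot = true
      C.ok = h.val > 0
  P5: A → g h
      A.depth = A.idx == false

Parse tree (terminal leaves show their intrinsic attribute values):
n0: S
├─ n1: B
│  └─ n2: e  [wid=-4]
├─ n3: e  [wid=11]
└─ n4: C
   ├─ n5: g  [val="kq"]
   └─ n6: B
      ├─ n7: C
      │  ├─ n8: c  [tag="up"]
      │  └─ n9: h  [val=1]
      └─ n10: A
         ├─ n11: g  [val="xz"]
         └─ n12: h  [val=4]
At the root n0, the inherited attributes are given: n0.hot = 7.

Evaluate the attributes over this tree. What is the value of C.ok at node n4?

false

1. n0.hot = 7  [given at root]
2. n1.acc = -5  [S.hot * 2 - 19]
3. n1.depth = true  [true]
4. n2.wid = -4  [terminal]
5. n1.idx = 8  [B.acc + 13]
6. n1.ok = 19  [e.wid + 23]
7. n3.wid = 11  [terminal]
8. n4.idx = "wv"  ["wv"]
9. n5.val = "kq"  [terminal]
10. n6.acc = 29  [len(C.idx) + 27]
11. n6.depth = false  [false]
12. n7.idx = "qq"  ["qq"]
13. n8.tag = "up"  [terminal]
14. n9.val = 1  [terminal]
15. n7.lim = "qqq"  [C.idx ++ "q"]
16. n7.hot = true  [true]
17. n7.ok = true  [h.val > 0]
18. n10.wid = 16  [16]
19. n10.idx = false  [B.acc > 29]
20. n11.val = "xz"  [terminal]
21. n12.val = 4  [terminal]
22. n10.depth = true  [A.idx == false]
23. n6.idx = 2  [B.acc * 2 - 56]
24. n6.ok = -8  [B.acc * -1 + 21]
25. n4.lim = "ukq"  ["u" ++ g.val]
26. n4.hot = true  [true]
27. n4.ok = false  [B.idx > 2]
28. n0.tag = "kukq"  ["k" ++ C.lim]
29. n0.fin = false  [C.hot and C.ok]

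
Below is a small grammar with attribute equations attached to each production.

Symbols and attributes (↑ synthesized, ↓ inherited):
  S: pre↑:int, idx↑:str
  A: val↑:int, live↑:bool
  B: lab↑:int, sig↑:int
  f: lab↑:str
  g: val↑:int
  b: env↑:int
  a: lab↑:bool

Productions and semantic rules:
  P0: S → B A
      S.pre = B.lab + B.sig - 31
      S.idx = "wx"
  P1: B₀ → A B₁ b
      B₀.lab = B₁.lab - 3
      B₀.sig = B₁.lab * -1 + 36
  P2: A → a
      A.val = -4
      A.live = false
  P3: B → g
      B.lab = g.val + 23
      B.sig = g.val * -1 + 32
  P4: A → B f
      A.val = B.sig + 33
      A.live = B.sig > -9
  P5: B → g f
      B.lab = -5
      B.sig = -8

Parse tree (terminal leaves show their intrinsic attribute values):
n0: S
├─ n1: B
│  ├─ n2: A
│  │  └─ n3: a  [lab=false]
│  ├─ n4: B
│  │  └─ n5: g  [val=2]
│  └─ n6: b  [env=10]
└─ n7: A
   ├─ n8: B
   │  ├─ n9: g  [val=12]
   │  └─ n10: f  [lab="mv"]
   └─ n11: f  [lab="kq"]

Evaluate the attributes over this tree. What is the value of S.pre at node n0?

1. n3.lab = false  [terminal]
2. n2.val = -4  [-4]
3. n2.live = false  [false]
4. n5.val = 2  [terminal]
5. n4.lab = 25  [g.val + 23]
6. n4.sig = 30  [g.val * -1 + 32]
7. n6.env = 10  [terminal]
8. n1.lab = 22  [B₁.lab - 3]
9. n1.sig = 11  [B₁.lab * -1 + 36]
10. n9.val = 12  [terminal]
11. n10.lab = "mv"  [terminal]
12. n8.lab = -5  [-5]
13. n8.sig = -8  [-8]
14. n11.lab = "kq"  [terminal]
15. n7.val = 25  [B.sig + 33]
16. n7.live = true  [B.sig > -9]
17. n0.pre = 2  [B.lab + B.sig - 31]
18. n0.idx = "wx"  ["wx"]

2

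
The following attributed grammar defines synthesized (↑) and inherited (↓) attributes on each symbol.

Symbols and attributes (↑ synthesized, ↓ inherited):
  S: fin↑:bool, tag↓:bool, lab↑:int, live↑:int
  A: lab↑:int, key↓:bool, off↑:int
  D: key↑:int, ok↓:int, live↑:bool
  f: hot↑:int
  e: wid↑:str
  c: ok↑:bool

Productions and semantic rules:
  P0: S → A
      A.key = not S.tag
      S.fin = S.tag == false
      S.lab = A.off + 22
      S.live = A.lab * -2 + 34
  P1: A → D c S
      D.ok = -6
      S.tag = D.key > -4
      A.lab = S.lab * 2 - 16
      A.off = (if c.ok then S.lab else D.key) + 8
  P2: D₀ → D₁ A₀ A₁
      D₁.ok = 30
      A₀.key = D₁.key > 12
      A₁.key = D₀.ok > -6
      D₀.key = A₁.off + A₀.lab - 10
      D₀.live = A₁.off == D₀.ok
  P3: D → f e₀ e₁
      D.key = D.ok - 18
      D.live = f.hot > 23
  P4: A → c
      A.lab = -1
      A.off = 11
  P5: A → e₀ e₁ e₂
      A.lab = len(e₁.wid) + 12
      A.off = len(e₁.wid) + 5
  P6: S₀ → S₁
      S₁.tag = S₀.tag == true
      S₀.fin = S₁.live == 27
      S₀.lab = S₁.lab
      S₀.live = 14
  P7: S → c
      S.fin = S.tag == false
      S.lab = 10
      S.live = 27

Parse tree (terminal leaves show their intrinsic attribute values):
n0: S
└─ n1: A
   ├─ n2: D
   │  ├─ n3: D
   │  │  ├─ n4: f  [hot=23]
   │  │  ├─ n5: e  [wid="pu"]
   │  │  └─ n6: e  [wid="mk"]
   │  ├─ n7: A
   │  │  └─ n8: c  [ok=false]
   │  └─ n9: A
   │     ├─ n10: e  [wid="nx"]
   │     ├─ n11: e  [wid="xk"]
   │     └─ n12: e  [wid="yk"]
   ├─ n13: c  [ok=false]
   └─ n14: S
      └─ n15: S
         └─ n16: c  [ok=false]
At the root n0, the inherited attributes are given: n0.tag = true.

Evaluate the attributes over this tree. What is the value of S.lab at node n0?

26

1. n0.tag = true  [given at root]
2. n1.key = false  [not S.tag]
3. n2.ok = -6  [-6]
4. n3.ok = 30  [30]
5. n4.hot = 23  [terminal]
6. n5.wid = "pu"  [terminal]
7. n6.wid = "mk"  [terminal]
8. n3.key = 12  [D.ok - 18]
9. n3.live = false  [f.hot > 23]
10. n7.key = false  [D₁.key > 12]
11. n8.ok = false  [terminal]
12. n7.lab = -1  [-1]
13. n7.off = 11  [11]
14. n9.key = false  [D₀.ok > -6]
15. n10.wid = "nx"  [terminal]
16. n11.wid = "xk"  [terminal]
17. n12.wid = "yk"  [terminal]
18. n9.lab = 14  [len(e₁.wid) + 12]
19. n9.off = 7  [len(e₁.wid) + 5]
20. n2.key = -4  [A₁.off + A₀.lab - 10]
21. n2.live = false  [A₁.off == D₀.ok]
22. n13.ok = false  [terminal]
23. n14.tag = false  [D.key > -4]
24. n15.tag = false  [S₀.tag == true]
25. n16.ok = false  [terminal]
26. n15.fin = true  [S.tag == false]
27. n15.lab = 10  [10]
28. n15.live = 27  [27]
29. n14.fin = true  [S₁.live == 27]
30. n14.lab = 10  [S₁.lab]
31. n14.live = 14  [14]
32. n1.lab = 4  [S.lab * 2 - 16]
33. n1.off = 4  [(if c.ok then S.lab else D.key) + 8]
34. n0.fin = false  [S.tag == false]
35. n0.lab = 26  [A.off + 22]
36. n0.live = 26  [A.lab * -2 + 34]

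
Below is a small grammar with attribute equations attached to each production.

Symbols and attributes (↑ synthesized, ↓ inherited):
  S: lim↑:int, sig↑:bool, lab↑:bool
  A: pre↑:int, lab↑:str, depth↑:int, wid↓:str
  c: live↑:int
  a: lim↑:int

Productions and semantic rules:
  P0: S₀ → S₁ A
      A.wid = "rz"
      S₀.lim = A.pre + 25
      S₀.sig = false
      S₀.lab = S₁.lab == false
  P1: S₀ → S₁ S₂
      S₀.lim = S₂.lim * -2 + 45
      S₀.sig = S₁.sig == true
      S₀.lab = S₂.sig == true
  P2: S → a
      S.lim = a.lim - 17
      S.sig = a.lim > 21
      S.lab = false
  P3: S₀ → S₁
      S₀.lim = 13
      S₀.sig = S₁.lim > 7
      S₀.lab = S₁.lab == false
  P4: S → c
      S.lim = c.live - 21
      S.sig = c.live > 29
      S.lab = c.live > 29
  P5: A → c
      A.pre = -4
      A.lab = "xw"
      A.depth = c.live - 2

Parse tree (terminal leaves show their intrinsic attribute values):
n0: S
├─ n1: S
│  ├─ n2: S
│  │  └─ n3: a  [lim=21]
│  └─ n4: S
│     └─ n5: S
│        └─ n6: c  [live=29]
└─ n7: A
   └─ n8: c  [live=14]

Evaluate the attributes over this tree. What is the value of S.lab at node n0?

1. n3.lim = 21  [terminal]
2. n2.lim = 4  [a.lim - 17]
3. n2.sig = false  [a.lim > 21]
4. n2.lab = false  [false]
5. n6.live = 29  [terminal]
6. n5.lim = 8  [c.live - 21]
7. n5.sig = false  [c.live > 29]
8. n5.lab = false  [c.live > 29]
9. n4.lim = 13  [13]
10. n4.sig = true  [S₁.lim > 7]
11. n4.lab = true  [S₁.lab == false]
12. n1.lim = 19  [S₂.lim * -2 + 45]
13. n1.sig = false  [S₁.sig == true]
14. n1.lab = true  [S₂.sig == true]
15. n7.wid = "rz"  ["rz"]
16. n8.live = 14  [terminal]
17. n7.pre = -4  [-4]
18. n7.lab = "xw"  ["xw"]
19. n7.depth = 12  [c.live - 2]
20. n0.lim = 21  [A.pre + 25]
21. n0.sig = false  [false]
22. n0.lab = false  [S₁.lab == false]

false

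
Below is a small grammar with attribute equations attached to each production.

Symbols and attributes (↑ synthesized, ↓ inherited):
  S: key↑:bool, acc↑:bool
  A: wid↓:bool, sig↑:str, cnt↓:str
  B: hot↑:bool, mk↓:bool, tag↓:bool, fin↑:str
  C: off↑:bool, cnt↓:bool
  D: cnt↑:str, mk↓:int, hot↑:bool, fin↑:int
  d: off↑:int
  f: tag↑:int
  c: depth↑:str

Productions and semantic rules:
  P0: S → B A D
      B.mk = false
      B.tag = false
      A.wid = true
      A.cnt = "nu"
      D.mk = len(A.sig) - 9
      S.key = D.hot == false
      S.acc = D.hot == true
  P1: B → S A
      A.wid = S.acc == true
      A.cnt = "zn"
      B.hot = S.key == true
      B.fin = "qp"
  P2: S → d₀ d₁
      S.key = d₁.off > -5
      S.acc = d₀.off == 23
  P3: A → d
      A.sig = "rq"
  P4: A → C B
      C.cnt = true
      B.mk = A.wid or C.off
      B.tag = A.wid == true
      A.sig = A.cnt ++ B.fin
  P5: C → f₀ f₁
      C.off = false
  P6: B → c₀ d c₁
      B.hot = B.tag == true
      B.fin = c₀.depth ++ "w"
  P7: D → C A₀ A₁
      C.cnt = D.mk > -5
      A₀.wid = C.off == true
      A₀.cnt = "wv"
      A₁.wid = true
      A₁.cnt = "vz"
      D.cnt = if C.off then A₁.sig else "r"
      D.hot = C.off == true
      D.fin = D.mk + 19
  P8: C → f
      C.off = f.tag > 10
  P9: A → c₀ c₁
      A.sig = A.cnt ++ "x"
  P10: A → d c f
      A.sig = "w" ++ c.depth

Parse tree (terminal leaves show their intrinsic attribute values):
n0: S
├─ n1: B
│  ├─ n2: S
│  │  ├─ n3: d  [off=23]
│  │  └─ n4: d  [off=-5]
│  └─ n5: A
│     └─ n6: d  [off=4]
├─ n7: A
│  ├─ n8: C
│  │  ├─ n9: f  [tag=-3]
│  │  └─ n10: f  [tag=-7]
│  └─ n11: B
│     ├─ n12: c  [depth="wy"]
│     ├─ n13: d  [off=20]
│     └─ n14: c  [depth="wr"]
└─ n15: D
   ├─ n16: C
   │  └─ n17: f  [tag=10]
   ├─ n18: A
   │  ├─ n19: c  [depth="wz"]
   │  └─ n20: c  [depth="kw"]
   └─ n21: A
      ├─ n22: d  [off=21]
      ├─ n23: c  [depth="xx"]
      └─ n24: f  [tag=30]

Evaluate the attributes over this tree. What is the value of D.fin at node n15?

1. n1.mk = false  [false]
2. n1.tag = false  [false]
3. n3.off = 23  [terminal]
4. n4.off = -5  [terminal]
5. n2.key = false  [d₁.off > -5]
6. n2.acc = true  [d₀.off == 23]
7. n5.wid = true  [S.acc == true]
8. n5.cnt = "zn"  ["zn"]
9. n6.off = 4  [terminal]
10. n5.sig = "rq"  ["rq"]
11. n1.hot = false  [S.key == true]
12. n1.fin = "qp"  ["qp"]
13. n7.wid = true  [true]
14. n7.cnt = "nu"  ["nu"]
15. n8.cnt = true  [true]
16. n9.tag = -3  [terminal]
17. n10.tag = -7  [terminal]
18. n8.off = false  [false]
19. n11.mk = true  [A.wid or C.off]
20. n11.tag = true  [A.wid == true]
21. n12.depth = "wy"  [terminal]
22. n13.off = 20  [terminal]
23. n14.depth = "wr"  [terminal]
24. n11.hot = true  [B.tag == true]
25. n11.fin = "wyw"  [c₀.depth ++ "w"]
26. n7.sig = "nuwyw"  [A.cnt ++ B.fin]
27. n15.mk = -4  [len(A.sig) - 9]
28. n16.cnt = true  [D.mk > -5]
29. n17.tag = 10  [terminal]
30. n16.off = false  [f.tag > 10]
31. n18.wid = false  [C.off == true]
32. n18.cnt = "wv"  ["wv"]
33. n19.depth = "wz"  [terminal]
34. n20.depth = "kw"  [terminal]
35. n18.sig = "wvx"  [A.cnt ++ "x"]
36. n21.wid = true  [true]
37. n21.cnt = "vz"  ["vz"]
38. n22.off = 21  [terminal]
39. n23.depth = "xx"  [terminal]
40. n24.tag = 30  [terminal]
41. n21.sig = "wxx"  ["w" ++ c.depth]
42. n15.cnt = "r"  [if C.off then A₁.sig else "r"]
43. n15.hot = false  [C.off == true]
44. n15.fin = 15  [D.mk + 19]
45. n0.key = true  [D.hot == false]
46. n0.acc = false  [D.hot == true]

15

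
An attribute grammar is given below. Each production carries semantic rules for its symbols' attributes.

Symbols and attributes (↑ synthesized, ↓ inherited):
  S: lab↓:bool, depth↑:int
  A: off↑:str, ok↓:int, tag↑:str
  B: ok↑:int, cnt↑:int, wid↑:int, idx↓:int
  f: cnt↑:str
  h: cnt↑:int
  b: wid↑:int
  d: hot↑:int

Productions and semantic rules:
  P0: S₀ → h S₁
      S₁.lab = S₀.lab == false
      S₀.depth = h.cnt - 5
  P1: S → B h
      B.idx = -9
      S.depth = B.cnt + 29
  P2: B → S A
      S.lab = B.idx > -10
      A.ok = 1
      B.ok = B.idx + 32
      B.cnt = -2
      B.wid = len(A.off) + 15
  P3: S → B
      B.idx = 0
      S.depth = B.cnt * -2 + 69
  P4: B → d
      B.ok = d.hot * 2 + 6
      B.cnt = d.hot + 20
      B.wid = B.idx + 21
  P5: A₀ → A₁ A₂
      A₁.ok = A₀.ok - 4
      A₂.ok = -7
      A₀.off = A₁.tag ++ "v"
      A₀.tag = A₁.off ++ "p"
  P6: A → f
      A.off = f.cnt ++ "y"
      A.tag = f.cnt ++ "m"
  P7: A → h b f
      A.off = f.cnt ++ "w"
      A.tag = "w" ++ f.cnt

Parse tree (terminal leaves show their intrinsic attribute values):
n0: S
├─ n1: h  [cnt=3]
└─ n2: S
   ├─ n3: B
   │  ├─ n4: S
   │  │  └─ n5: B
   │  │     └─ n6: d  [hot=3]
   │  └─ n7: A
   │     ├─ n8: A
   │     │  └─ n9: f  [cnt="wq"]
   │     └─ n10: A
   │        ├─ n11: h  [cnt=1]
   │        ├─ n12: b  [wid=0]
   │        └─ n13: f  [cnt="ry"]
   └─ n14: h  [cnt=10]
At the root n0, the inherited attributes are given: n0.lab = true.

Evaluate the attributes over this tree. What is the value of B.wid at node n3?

1. n0.lab = true  [given at root]
2. n1.cnt = 3  [terminal]
3. n2.lab = false  [S₀.lab == false]
4. n3.idx = -9  [-9]
5. n4.lab = true  [B.idx > -10]
6. n5.idx = 0  [0]
7. n6.hot = 3  [terminal]
8. n5.ok = 12  [d.hot * 2 + 6]
9. n5.cnt = 23  [d.hot + 20]
10. n5.wid = 21  [B.idx + 21]
11. n4.depth = 23  [B.cnt * -2 + 69]
12. n7.ok = 1  [1]
13. n8.ok = -3  [A₀.ok - 4]
14. n9.cnt = "wq"  [terminal]
15. n8.off = "wqy"  [f.cnt ++ "y"]
16. n8.tag = "wqm"  [f.cnt ++ "m"]
17. n10.ok = -7  [-7]
18. n11.cnt = 1  [terminal]
19. n12.wid = 0  [terminal]
20. n13.cnt = "ry"  [terminal]
21. n10.off = "ryw"  [f.cnt ++ "w"]
22. n10.tag = "wry"  ["w" ++ f.cnt]
23. n7.off = "wqmv"  [A₁.tag ++ "v"]
24. n7.tag = "wqyp"  [A₁.off ++ "p"]
25. n3.ok = 23  [B.idx + 32]
26. n3.cnt = -2  [-2]
27. n3.wid = 19  [len(A.off) + 15]
28. n14.cnt = 10  [terminal]
29. n2.depth = 27  [B.cnt + 29]
30. n0.depth = -2  [h.cnt - 5]

19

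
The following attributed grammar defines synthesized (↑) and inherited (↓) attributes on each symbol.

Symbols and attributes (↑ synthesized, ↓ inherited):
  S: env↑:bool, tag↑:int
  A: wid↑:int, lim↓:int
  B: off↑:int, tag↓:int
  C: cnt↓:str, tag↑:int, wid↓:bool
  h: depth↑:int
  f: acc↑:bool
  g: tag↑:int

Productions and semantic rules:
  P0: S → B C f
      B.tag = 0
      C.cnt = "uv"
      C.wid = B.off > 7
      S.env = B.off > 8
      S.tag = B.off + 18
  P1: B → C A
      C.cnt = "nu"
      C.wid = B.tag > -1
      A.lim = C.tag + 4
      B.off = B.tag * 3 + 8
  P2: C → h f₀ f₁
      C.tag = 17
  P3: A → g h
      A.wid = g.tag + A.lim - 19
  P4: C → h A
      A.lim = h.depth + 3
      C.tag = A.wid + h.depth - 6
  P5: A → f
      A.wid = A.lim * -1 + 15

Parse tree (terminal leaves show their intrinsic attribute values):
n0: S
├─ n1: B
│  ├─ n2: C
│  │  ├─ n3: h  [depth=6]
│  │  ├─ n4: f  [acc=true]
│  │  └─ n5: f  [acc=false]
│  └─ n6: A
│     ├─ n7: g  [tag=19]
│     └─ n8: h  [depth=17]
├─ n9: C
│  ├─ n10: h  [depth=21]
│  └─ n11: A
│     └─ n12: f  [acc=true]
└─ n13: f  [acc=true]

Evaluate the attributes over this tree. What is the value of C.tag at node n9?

1. n1.tag = 0  [0]
2. n2.cnt = "nu"  ["nu"]
3. n2.wid = true  [B.tag > -1]
4. n3.depth = 6  [terminal]
5. n4.acc = true  [terminal]
6. n5.acc = false  [terminal]
7. n2.tag = 17  [17]
8. n6.lim = 21  [C.tag + 4]
9. n7.tag = 19  [terminal]
10. n8.depth = 17  [terminal]
11. n6.wid = 21  [g.tag + A.lim - 19]
12. n1.off = 8  [B.tag * 3 + 8]
13. n9.cnt = "uv"  ["uv"]
14. n9.wid = true  [B.off > 7]
15. n10.depth = 21  [terminal]
16. n11.lim = 24  [h.depth + 3]
17. n12.acc = true  [terminal]
18. n11.wid = -9  [A.lim * -1 + 15]
19. n9.tag = 6  [A.wid + h.depth - 6]
20. n13.acc = true  [terminal]
21. n0.env = false  [B.off > 8]
22. n0.tag = 26  [B.off + 18]

6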